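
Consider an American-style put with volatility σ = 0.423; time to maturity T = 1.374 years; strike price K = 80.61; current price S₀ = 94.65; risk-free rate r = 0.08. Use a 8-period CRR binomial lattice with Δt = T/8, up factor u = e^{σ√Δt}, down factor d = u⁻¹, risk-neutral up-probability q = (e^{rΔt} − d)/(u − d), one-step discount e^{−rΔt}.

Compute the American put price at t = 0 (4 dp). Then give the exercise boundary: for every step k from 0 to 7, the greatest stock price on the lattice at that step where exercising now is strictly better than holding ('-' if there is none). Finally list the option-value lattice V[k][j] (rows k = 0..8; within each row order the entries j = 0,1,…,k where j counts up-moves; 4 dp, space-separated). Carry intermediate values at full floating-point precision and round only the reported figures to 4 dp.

params: Δt=0.17175 u=1.19161 d=0.83920 q=0.49554 e^(-rΔt)=0.98635
t_8 payoffs: 57.3261 47.5485 33.6651 13.9516 0.0000 0.0000 0.0000 0.0000 0.0000
t_7: node(7,0) S=27.7453 payoff=52.8647 vs cont=51.7647 → 52.8647 [stop]  node(7,1) S=39.3963 payoff=41.2137 vs cont=40.1137 → 41.2137 [stop]  node(7,2) S=55.9399 payoff=24.6701 vs cont=23.5701 → 24.6701 [stop]  node(7,3) S=79.4306 payoff=1.1794 vs cont=6.9419 → 6.9419 [wait]  node(7,4) S=112.7856 payoff=0.0000 vs cont=0.0000 → 0.0000 [wait]  node(7,5) S=160.1473 payoff=0.0000 vs cont=0.0000 → 0.0000 [wait]  node(7,6) S=227.3975 payoff=0.0000 vs cont=0.0000 → 0.0000 [wait]  node(7,7) S=322.8879 payoff=0.0000 vs cont=0.0000 → 0.0000 [wait]  ⇒ S*(7)=55.9399
t_6: node(6,0) S=33.0615 payoff=47.5485 vs cont=46.4485 → 47.5485 [stop]  node(6,1) S=46.9449 payoff=33.6651 vs cont=32.5651 → 33.6651 [stop]  node(6,2) S=66.6584 payoff=13.9516 vs cont=15.6682 → 15.6682 [wait]  node(6,3) S=94.6500 payoff=0.0000 vs cont=3.4541 → 3.4541 [wait]  node(6,4) S=134.3961 payoff=0.0000 vs cont=0.0000 → 0.0000 [wait]  node(6,5) S=190.8327 payoff=0.0000 vs cont=0.0000 → 0.0000 [wait]  node(6,6) S=270.9685 payoff=0.0000 vs cont=0.0000 → 0.0000 [wait]  ⇒ S*(6)=46.9449
t_5: node(5,0) S=39.3963 payoff=41.2137 vs cont=40.1137 → 41.2137 [stop]  node(5,1) S=55.9399 payoff=24.6701 vs cont=24.4092 → 24.6701 [stop]  node(5,2) S=79.4306 payoff=1.1794 vs cont=9.4844 → 9.4844 [wait]  node(5,3) S=112.7856 payoff=0.0000 vs cont=1.7187 → 1.7187 [wait]  node(5,4) S=160.1473 payoff=0.0000 vs cont=0.0000 → 0.0000 [wait]  node(5,5) S=227.3975 payoff=0.0000 vs cont=0.0000 → 0.0000 [wait]  ⇒ S*(5)=55.9399
t_4: node(4,0) S=46.9449 payoff=33.6651 vs cont=32.5651 → 33.6651 [stop]  node(4,1) S=66.6584 payoff=13.9516 vs cont=16.9109 → 16.9109 [wait]  node(4,2) S=94.6500 payoff=0.0000 vs cont=5.5592 → 5.5592 [wait]  node(4,3) S=134.3961 payoff=0.0000 vs cont=0.8552 → 0.8552 [wait]  node(4,4) S=190.8327 payoff=0.0000 vs cont=0.0000 → 0.0000 [wait]  ⇒ S*(4)=46.9449
t_3: node(3,0) S=55.9399 payoff=24.6701 vs cont=25.0166 → 25.0166 [wait]  node(3,1) S=79.4306 payoff=1.1794 vs cont=11.1317 → 11.1317 [wait]  node(3,2) S=112.7856 payoff=0.0000 vs cont=3.1841 → 3.1841 [wait]  node(3,3) S=160.1473 payoff=0.0000 vs cont=0.4255 → 0.4255 [wait]  ⇒ S*(3)=-
t_2: node(2,0) S=66.6584 payoff=13.9516 vs cont=17.8885 → 17.8885 [wait]  node(2,1) S=94.6500 payoff=0.0000 vs cont=7.0951 → 7.0951 [wait]  node(2,2) S=134.3961 payoff=0.0000 vs cont=1.7923 → 1.7923 [wait]  ⇒ S*(2)=-
t_1: node(1,0) S=79.4306 payoff=1.1794 vs cont=12.3688 → 12.3688 [wait]  node(1,1) S=112.7856 payoff=0.0000 vs cont=4.4064 → 4.4064 [wait]  ⇒ S*(1)=-
t_0: node(0,0) S=94.6500 payoff=0.0000 vs cont=8.3081 → 8.3081 [wait]  ⇒ S*(0)=-

price = 8.3081
boundary = - - - - 46.9449 55.9399 46.9449 55.9399
tree:
8.3081
12.3688 4.4064
17.8885 7.0951 1.7923
25.0166 11.1317 3.1841 0.4255
33.6651 16.9109 5.5592 0.8552 0.0000
41.2137 24.6701 9.4844 1.7187 0.0000 0.0000
47.5485 33.6651 15.6682 3.4541 0.0000 0.0000 0.0000
52.8647 41.2137 24.6701 6.9419 0.0000 0.0000 0.0000 0.0000
57.3261 47.5485 33.6651 13.9516 0.0000 0.0000 0.0000 0.0000 0.0000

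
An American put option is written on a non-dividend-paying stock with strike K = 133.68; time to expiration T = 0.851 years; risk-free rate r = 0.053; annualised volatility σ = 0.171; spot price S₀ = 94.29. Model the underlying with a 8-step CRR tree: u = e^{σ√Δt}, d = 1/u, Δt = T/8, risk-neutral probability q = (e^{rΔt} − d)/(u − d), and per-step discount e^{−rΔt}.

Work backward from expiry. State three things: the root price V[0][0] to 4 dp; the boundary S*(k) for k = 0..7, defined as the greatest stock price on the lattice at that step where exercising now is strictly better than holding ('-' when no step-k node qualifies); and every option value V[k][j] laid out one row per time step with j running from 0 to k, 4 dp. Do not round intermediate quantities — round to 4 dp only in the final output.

price = 39.3900
boundary = 94.2900 99.6981 105.4165 111.4628 117.8559 111.4628 117.8559 124.6157
tree:
39.3900
44.5048 33.9819
49.3421 39.3900 28.2635
53.9170 44.5048 33.9819 22.2172
58.2438 49.3421 39.3900 28.2635 15.8241
62.3359 53.9170 44.5048 33.9819 22.2172 9.7698
66.2059 58.2438 49.3421 39.3900 28.2635 15.8241 4.6469
69.8661 62.3359 53.9170 44.5048 33.9819 22.2172 9.0643 0.8830
73.3277 66.2059 58.2438 49.3421 39.3900 28.2635 15.8241 1.9167 0.0000

Δt=0.10637, u=1.05736, d=0.94575, q=0.53672, disc=e^(-rΔt)=0.99438
k=8 terminal: V=max(K-S,0) → 73.3277 66.2059 58.2438 49.3421 39.3900 28.2635 15.8241 1.9167 0.0000
k=7: j=0 S=63.8139 intr=69.8661 cont=69.1145 V=69.8661[EX]; j=1 S=71.3441 intr=62.3359 cont=61.5843 V=62.3359[EX]; j=2 S=79.7630 intr=53.9170 cont=53.1655 V=53.9170[EX]; j=3 S=89.1752 intr=44.5048 cont=43.7532 V=44.5048[EX]; j=4 S=99.6981 intr=33.9819 cont=33.2303 V=33.9819[EX]; j=5 S=111.4628 intr=22.2172 cont=21.4656 V=22.2172[EX]; j=6 S=124.6157 intr=9.0643 cont=8.3127 V=9.0643[EX]; j=7 S=139.3208 intr=0.0000 cont=0.8830 V=0.8830[hold]  S*(7)=124.6157
k=6: j=0 S=67.4741 intr=66.2059 cont=65.4544 V=66.2059[EX]; j=1 S=75.4362 intr=58.2438 cont=57.4922 V=58.2438[EX]; j=2 S=84.3379 intr=49.3421 cont=48.5906 V=49.3421[EX]; j=3 S=94.2900 intr=39.3900 cont=38.6384 V=39.3900[EX]; j=4 S=105.4165 intr=28.2635 cont=27.5120 V=28.2635[EX]; j=5 S=117.8559 intr=15.8241 cont=15.0725 V=15.8241[EX]; j=6 S=131.7633 intr=1.9167 cont=4.6469 V=4.6469[hold]  S*(6)=117.8559
k=5: j=0 S=71.3441 intr=62.3359 cont=61.5843 V=62.3359[EX]; j=1 S=79.7630 intr=53.9170 cont=53.1655 V=53.9170[EX]; j=2 S=89.1752 intr=44.5048 cont=43.7532 V=44.5048[EX]; j=3 S=99.6981 intr=33.9819 cont=33.2303 V=33.9819[EX]; j=4 S=111.4628 intr=22.2172 cont=21.4656 V=22.2172[EX]; j=5 S=124.6157 intr=9.0643 cont=9.7698 V=9.7698[hold]  S*(5)=111.4628
k=4: j=0 S=75.4362 intr=58.2438 cont=57.4922 V=58.2438[EX]; j=1 S=84.3379 intr=49.3421 cont=48.5906 V=49.3421[EX]; j=2 S=94.2900 intr=39.3900 cont=38.6384 V=39.3900[EX]; j=3 S=105.4165 intr=28.2635 cont=27.5120 V=28.2635[EX]; j=4 S=117.8559 intr=15.8241 cont=15.4491 V=15.8241[EX]  S*(4)=117.8559
k=3: j=0 S=79.7630 intr=53.9170 cont=53.1655 V=53.9170[EX]; j=1 S=89.1752 intr=44.5048 cont=43.7532 V=44.5048[EX]; j=2 S=99.6981 intr=33.9819 cont=33.2303 V=33.9819[EX]; j=3 S=111.4628 intr=22.2172 cont=21.4656 V=22.2172[EX]  S*(3)=111.4628
k=2: j=0 S=84.3379 intr=49.3421 cont=48.5906 V=49.3421[EX]; j=1 S=94.2900 intr=39.3900 cont=38.6384 V=39.3900[EX]; j=2 S=105.4165 intr=28.2635 cont=27.5120 V=28.2635[EX]  S*(2)=105.4165
k=1: j=0 S=89.1752 intr=44.5048 cont=43.7532 V=44.5048[EX]; j=1 S=99.6981 intr=33.9819 cont=33.2303 V=33.9819[EX]  S*(1)=99.6981
k=0: j=0 S=94.2900 intr=39.3900 cont=38.6384 V=39.3900[EX]  S*(0)=94.2900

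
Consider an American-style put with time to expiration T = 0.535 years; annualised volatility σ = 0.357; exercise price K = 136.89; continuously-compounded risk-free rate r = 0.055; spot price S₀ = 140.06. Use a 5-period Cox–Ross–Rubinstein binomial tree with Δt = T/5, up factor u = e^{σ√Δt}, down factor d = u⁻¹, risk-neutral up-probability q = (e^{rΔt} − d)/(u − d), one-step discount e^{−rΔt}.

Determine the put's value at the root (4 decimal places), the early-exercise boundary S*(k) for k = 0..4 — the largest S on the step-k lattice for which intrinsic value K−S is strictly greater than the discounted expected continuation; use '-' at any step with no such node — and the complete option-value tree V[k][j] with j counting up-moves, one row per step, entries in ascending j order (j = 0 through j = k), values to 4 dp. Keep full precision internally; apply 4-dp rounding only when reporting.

price = 11.8944
boundary = - - - 98.6657 110.8874
tree:
11.8944
18.2771 5.5517
27.0687 9.5631 1.5425
38.2243 16.0577 3.0789 0.0000
49.0989 26.0026 6.1456 0.0000 0.0000
58.7750 38.2243 12.2670 0.0000 0.0000 0.0000

Δt=0.10700  u=1.12387  d=0.88978  q=0.49605  discount=0.99413
step 5 (expiry): payoffs max(K−S,0) = 58.7750 38.2243 12.2670 0.0000 0.0000 0.0000
step 4: (k=4,j=0): S=87.7911, (K−S)⁺=49.0989, hold=48.2957 ⇒ V=49.0989 exercise | (k=4,j=1): S=110.8874, (K−S)⁺=26.0026, hold=25.1994 ⇒ V=26.0026 exercise | (k=4,j=2): S=140.0600, (K−S)⁺=0.0000, hold=6.1456 ⇒ V=6.1456 continue | (k=4,j=3): S=176.9074, (K−S)⁺=0.0000, hold=0.0000 ⇒ V=0.0000 continue | (k=4,j=4): S=223.4487, (K−S)⁺=0.0000, hold=0.0000 ⇒ V=0.0000 continue  boundary S*=110.8874
step 3: (k=3,j=0): S=98.6657, (K−S)⁺=38.2243, hold=37.4210 ⇒ V=38.2243 exercise | (k=3,j=1): S=124.6230, (K−S)⁺=12.2670, hold=16.0577 ⇒ V=16.0577 continue | (k=3,j=2): S=157.4092, (K−S)⁺=0.0000, hold=3.0789 ⇒ V=3.0789 continue | (k=3,j=3): S=198.8208, (K−S)⁺=0.0000, hold=0.0000 ⇒ V=0.0000 continue  boundary S*=98.6657
step 2: (k=2,j=0): S=110.8874, (K−S)⁺=26.0026, hold=27.0687 ⇒ V=27.0687 continue | (k=2,j=1): S=140.0600, (K−S)⁺=0.0000, hold=9.5631 ⇒ V=9.5631 continue | (k=2,j=2): S=176.9074, (K−S)⁺=0.0000, hold=1.5425 ⇒ V=1.5425 continue  boundary S*=-
step 1: (k=1,j=0): S=124.6230, (K−S)⁺=12.2670, hold=18.2771 ⇒ V=18.2771 continue | (k=1,j=1): S=157.4092, (K−S)⁺=0.0000, hold=5.5517 ⇒ V=5.5517 continue  boundary S*=-
step 0: (k=0,j=0): S=140.0600, (K−S)⁺=0.0000, hold=11.8944 ⇒ V=11.8944 continue  boundary S*=-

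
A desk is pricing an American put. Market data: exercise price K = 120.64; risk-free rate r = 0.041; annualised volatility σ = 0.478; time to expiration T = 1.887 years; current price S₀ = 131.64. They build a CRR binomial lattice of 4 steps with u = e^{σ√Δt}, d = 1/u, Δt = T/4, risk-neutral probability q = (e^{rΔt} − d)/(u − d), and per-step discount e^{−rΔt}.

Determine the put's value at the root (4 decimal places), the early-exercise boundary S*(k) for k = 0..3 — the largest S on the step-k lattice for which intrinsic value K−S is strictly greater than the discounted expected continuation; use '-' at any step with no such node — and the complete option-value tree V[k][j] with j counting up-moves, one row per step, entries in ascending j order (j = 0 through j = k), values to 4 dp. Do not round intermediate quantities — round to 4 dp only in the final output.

params: Δt=0.47175 u=1.38862 d=0.72014 q=0.44787 e^(-rΔt)=0.98084
t_4 payoffs: 85.2358 52.3713 0.0000 0.0000 0.0000
t_3: node(3,0) S=49.1630 payoff=71.4770 vs cont=69.1660 → 71.4770 [stop]  node(3,1) S=94.7992 payoff=25.8408 vs cont=28.3620 → 28.3620 [wait]  node(3,2) S=182.7978 payoff=0.0000 vs cont=0.0000 → 0.0000 [wait]  node(3,3) S=352.4823 payoff=0.0000 vs cont=0.0000 → 0.0000 [wait]  ⇒ S*(3)=49.1630
t_2: node(2,0) S=68.2687 payoff=52.3713 vs cont=51.1679 → 52.3713 [stop]  node(2,1) S=131.6400 payoff=0.0000 vs cont=15.3596 → 15.3596 [wait]  node(2,2) S=253.8365 payoff=0.0000 vs cont=0.0000 → 0.0000 [wait]  ⇒ S*(2)=68.2687
t_1: node(1,0) S=94.7992 payoff=25.8408 vs cont=35.1093 → 35.1093 [wait]  node(1,1) S=182.7978 payoff=0.0000 vs cont=8.3181 → 8.3181 [wait]  ⇒ S*(1)=-
t_0: node(0,0) S=131.6400 payoff=0.0000 vs cont=22.6677 → 22.6677 [wait]  ⇒ S*(0)=-

price = 22.6677
boundary = - - 68.2687 49.1630
tree:
22.6677
35.1093 8.3181
52.3713 15.3596 0.0000
71.4770 28.3620 0.0000 0.0000
85.2358 52.3713 0.0000 0.0000 0.0000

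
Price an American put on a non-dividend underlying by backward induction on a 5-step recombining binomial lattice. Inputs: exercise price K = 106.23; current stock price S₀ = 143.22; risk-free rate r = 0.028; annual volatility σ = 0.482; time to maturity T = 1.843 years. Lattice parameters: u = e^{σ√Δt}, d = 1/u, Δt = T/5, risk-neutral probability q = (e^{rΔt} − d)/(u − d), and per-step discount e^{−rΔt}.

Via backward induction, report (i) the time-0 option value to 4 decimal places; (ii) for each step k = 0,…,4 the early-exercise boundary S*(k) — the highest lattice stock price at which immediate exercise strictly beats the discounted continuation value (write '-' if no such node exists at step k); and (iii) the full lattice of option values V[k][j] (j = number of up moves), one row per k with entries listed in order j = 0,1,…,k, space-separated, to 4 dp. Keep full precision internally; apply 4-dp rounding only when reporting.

price = 13.5453
boundary = - - - 59.5300 79.7673
tree:
13.5453
21.1342 4.3899
32.0617 7.9894 0.0000
46.7000 14.5403 0.0000 0.0000
61.8031 26.4627 0.0000 0.0000 0.0000
73.0744 46.7000 0.0000 0.0000 0.0000 0.0000

Δt=0.36860  u=1.33995  d=0.74630  q=0.44483  discount=0.98973
step 5 (expiry): payoffs max(K−S,0) = 73.0744 46.7000 0.0000 0.0000 0.0000 0.0000
step 4: (k=4,j=0): S=44.4269, (K−S)⁺=61.8031, hold=60.7123 ⇒ V=61.8031 exercise | (k=4,j=1): S=79.7673, (K−S)⁺=26.4627, hold=25.6600 ⇒ V=26.4627 exercise | (k=4,j=2): S=143.2200, (K−S)⁺=0.0000, hold=0.0000 ⇒ V=0.0000 continue | (k=4,j=3): S=257.1475, (K−S)⁺=0.0000, hold=0.0000 ⇒ V=0.0000 continue | (k=4,j=4): S=461.7011, (K−S)⁺=0.0000, hold=0.0000 ⇒ V=0.0000 continue  boundary S*=79.7673
step 3: (k=3,j=0): S=59.5300, (K−S)⁺=46.7000, hold=45.6093 ⇒ V=46.7000 exercise | (k=3,j=1): S=106.8844, (K−S)⁺=0.0000, hold=14.5403 ⇒ V=14.5403 continue | (k=3,j=2): S=191.9080, (K−S)⁺=0.0000, hold=0.0000 ⇒ V=0.0000 continue | (k=3,j=3): S=344.5653, (K−S)⁺=0.0000, hold=0.0000 ⇒ V=0.0000 continue  boundary S*=59.5300
step 2: (k=2,j=0): S=79.7673, (K−S)⁺=26.4627, hold=32.0617 ⇒ V=32.0617 continue | (k=2,j=1): S=143.2200, (K−S)⁺=0.0000, hold=7.9894 ⇒ V=7.9894 continue | (k=2,j=2): S=257.1475, (K−S)⁺=0.0000, hold=0.0000 ⇒ V=0.0000 continue  boundary S*=-
step 1: (k=1,j=0): S=106.8844, (K−S)⁺=0.0000, hold=21.1342 ⇒ V=21.1342 continue | (k=1,j=1): S=191.9080, (K−S)⁺=0.0000, hold=4.3899 ⇒ V=4.3899 continue  boundary S*=-
step 0: (k=0,j=0): S=143.2200, (K−S)⁺=0.0000, hold=13.5453 ⇒ V=13.5453 continue  boundary S*=-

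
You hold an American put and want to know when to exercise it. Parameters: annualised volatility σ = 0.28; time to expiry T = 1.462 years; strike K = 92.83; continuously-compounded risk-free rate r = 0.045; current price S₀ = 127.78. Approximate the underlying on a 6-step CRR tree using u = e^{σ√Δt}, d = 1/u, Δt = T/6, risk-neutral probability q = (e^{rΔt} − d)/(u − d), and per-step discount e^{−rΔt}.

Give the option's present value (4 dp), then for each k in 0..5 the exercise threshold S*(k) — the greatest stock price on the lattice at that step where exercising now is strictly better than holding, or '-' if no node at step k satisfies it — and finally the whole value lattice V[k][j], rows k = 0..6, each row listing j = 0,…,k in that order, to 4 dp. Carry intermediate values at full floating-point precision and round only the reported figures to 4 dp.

params: Δt=0.24367 u=1.14822 d=0.87091 q=0.50526 e^(-rΔt)=0.98909
t_6 payoffs: 37.0721 19.3180 0.0000 0.0000 0.0000 0.0000 0.0000
t_5: node(5,0) S=64.0224 payoff=28.8076 vs cont=27.7952 → 28.8076 [stop]  node(5,1) S=84.4082 payoff=8.4218 vs cont=9.4532 → 9.4532 [wait]  node(5,2) S=111.2850 payoff=0.0000 vs cont=0.0000 → 0.0000 [wait]  node(5,3) S=146.7199 payoff=0.0000 vs cont=0.0000 → 0.0000 [wait]  node(5,4) S=193.4378 payoff=0.0000 vs cont=0.0000 → 0.0000 [wait]  node(5,5) S=255.0314 payoff=0.0000 vs cont=0.0000 → 0.0000 [wait]  ⇒ S*(5)=64.0224
t_4: node(4,0) S=73.5120 payoff=19.3180 vs cont=18.8211 → 19.3180 [stop]  node(4,1) S=96.9194 payoff=0.0000 vs cont=4.6259 → 4.6259 [wait]  node(4,2) S=127.7800 payoff=0.0000 vs cont=0.0000 → 0.0000 [wait]  node(4,3) S=168.4671 payoff=0.0000 vs cont=0.0000 → 0.0000 [wait]  node(4,4) S=222.1097 payoff=0.0000 vs cont=0.0000 → 0.0000 [wait]  ⇒ S*(4)=73.5120
t_3: node(3,0) S=84.4082 payoff=8.4218 vs cont=11.7649 → 11.7649 [wait]  node(3,1) S=111.2850 payoff=0.0000 vs cont=2.2637 → 2.2637 [wait]  node(3,2) S=146.7199 payoff=0.0000 vs cont=0.0000 → 0.0000 [wait]  node(3,3) S=193.4378 payoff=0.0000 vs cont=0.0000 → 0.0000 [wait]  ⇒ S*(3)=-
t_2: node(2,0) S=96.9194 payoff=0.0000 vs cont=6.8884 → 6.8884 [wait]  node(2,1) S=127.7800 payoff=0.0000 vs cont=1.1077 → 1.1077 [wait]  node(2,2) S=168.4671 payoff=0.0000 vs cont=0.0000 → 0.0000 [wait]  ⇒ S*(2)=-
t_1: node(1,0) S=111.2850 payoff=0.0000 vs cont=3.9244 → 3.9244 [wait]  node(1,1) S=146.7199 payoff=0.0000 vs cont=0.5421 → 0.5421 [wait]  ⇒ S*(1)=-
t_0: node(0,0) S=127.7800 payoff=0.0000 vs cont=2.1913 → 2.1913 [wait]  ⇒ S*(0)=-

price = 2.1913
boundary = - - - - 73.5120 64.0224
tree:
2.1913
3.9244 0.5421
6.8884 1.1077 0.0000
11.7649 2.2637 0.0000 0.0000
19.3180 4.6259 0.0000 0.0000 0.0000
28.8076 9.4532 0.0000 0.0000 0.0000 0.0000
37.0721 19.3180 0.0000 0.0000 0.0000 0.0000 0.0000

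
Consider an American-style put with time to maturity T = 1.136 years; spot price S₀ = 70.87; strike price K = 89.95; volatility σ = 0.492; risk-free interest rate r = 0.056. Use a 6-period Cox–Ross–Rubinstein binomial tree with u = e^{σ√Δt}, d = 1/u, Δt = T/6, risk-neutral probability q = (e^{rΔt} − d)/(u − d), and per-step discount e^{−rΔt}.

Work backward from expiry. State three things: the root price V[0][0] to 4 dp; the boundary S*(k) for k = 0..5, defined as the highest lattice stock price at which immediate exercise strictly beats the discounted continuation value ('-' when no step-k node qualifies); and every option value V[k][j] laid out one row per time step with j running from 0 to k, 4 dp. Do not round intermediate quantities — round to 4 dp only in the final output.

params: Δt=0.18933 u=1.23872 d=0.80728 q=0.47139 e^(-rΔt)=0.98945
t_6 payoffs: 70.3337 59.8501 43.7636 19.0800 0.0000 0.0000 0.0000
t_5: node(5,0) S=24.2991 payoff=65.6509 vs cont=64.7022 → 65.6509 [stop]  node(5,1) S=37.2855 payoff=52.6645 vs cont=51.7159 → 52.6645 [stop]  node(5,2) S=57.2121 payoff=32.7379 vs cont=31.7892 → 32.7379 [stop]  node(5,3) S=87.7883 payoff=2.1617 vs cont=9.9795 → 9.9795 [wait]  node(5,4) S=134.7055 payoff=0.0000 vs cont=0.0000 → 0.0000 [wait]  node(5,5) S=206.6969 payoff=0.0000 vs cont=0.0000 → 0.0000 [wait]  ⇒ S*(5)=57.2121
t_4: node(4,0) S=30.0999 payoff=59.8501 vs cont=58.9014 → 59.8501 [stop]  node(4,1) S=46.1864 payoff=43.7636 vs cont=42.8150 → 43.7636 [stop]  node(4,2) S=70.8700 payoff=19.0800 vs cont=21.7777 → 21.7777 [wait]  node(4,3) S=108.7454 payoff=0.0000 vs cont=5.2197 → 5.2197 [wait]  node(4,4) S=166.8629 payoff=0.0000 vs cont=0.0000 → 0.0000 [wait]  ⇒ S*(4)=46.1864
t_3: node(3,0) S=37.2855 payoff=52.6645 vs cont=51.7159 → 52.6645 [stop]  node(3,1) S=57.2121 payoff=32.7379 vs cont=33.0475 → 33.0475 [wait]  node(3,2) S=87.7883 payoff=2.1617 vs cont=13.8251 → 13.8251 [wait]  node(3,3) S=134.7055 payoff=0.0000 vs cont=2.7301 → 2.7301 [wait]  ⇒ S*(3)=37.2855
t_2: node(2,0) S=46.1864 payoff=43.7636 vs cont=42.9594 → 43.7636 [stop]  node(2,1) S=70.8700 payoff=19.0800 vs cont=23.7333 → 23.7333 [wait]  node(2,2) S=108.7454 payoff=0.0000 vs cont=8.5044 → 8.5044 [wait]  ⇒ S*(2)=46.1864
t_1: node(1,0) S=57.2121 payoff=32.7379 vs cont=33.9596 → 33.9596 [wait]  node(1,1) S=87.7883 payoff=2.1617 vs cont=16.3799 → 16.3799 [wait]  ⇒ S*(1)=-
t_0: node(0,0) S=70.8700 payoff=19.0800 vs cont=25.4020 → 25.4020 [wait]  ⇒ S*(0)=-

price = 25.4020
boundary = - - 46.1864 37.2855 46.1864 57.2121
tree:
25.4020
33.9596 16.3799
43.7636 23.7333 8.5044
52.6645 33.0475 13.8251 2.7301
59.8501 43.7636 21.7777 5.2197 0.0000
65.6509 52.6645 32.7379 9.9795 0.0000 0.0000
70.3337 59.8501 43.7636 19.0800 0.0000 0.0000 0.0000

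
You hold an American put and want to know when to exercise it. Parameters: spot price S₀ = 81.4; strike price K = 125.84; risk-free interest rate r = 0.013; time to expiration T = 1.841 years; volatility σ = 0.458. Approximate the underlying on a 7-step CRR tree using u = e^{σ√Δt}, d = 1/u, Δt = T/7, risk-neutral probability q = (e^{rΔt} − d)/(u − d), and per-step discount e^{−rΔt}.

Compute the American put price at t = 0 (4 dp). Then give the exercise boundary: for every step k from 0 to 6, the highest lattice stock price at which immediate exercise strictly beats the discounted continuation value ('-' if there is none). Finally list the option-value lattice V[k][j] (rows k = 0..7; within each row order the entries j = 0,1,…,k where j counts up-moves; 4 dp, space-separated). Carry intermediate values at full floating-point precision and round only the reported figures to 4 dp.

price = 51.9845
boundary = - - 50.8875 40.2351 50.8875 64.3603 81.4000
tree:
51.9845
63.4180 38.3374
74.9525 49.7343 24.6312
85.6049 62.2878 34.6944 12.4586
94.0274 74.9525 47.2072 19.5897 3.7946
100.6869 85.6049 61.4797 30.0365 6.9074 0.0000
105.9522 94.0274 74.9525 44.4400 12.5739 0.0000 0.0000
110.1154 100.6869 85.6049 61.4797 22.8889 0.0000 0.0000 0.0000

Δt=0.26300, u=1.26476, d=0.79067, q=0.44877, disc=e^(-rΔt)=0.99659
k=7 terminal: V=max(K-S,0) → 110.1154 100.6869 85.6049 61.4797 22.8889 0.0000 0.0000 0.0000
k=6: j=0 S=19.8878 intr=105.9522 cont=105.5227 V=105.9522[EX]; j=1 S=31.8126 intr=94.0274 cont=93.5979 V=94.0274[EX]; j=2 S=50.8875 intr=74.9525 cont=74.5229 V=74.9525[EX]; j=3 S=81.4000 intr=44.4400 cont=44.0105 V=44.4400[EX]; j=4 S=130.2079 intr=0.0000 cont=12.5739 V=12.5739[hold]; j=5 S=208.2813 intr=0.0000 cont=0.0000 V=0.0000[hold]; j=6 S=333.1679 intr=0.0000 cont=0.0000 V=0.0000[hold]  S*(6)=81.4000
k=5: j=0 S=25.1531 intr=100.6869 cont=100.2574 V=100.6869[EX]; j=1 S=40.2351 intr=85.6049 cont=85.1754 V=85.6049[EX]; j=2 S=64.3603 intr=61.4797 cont=61.0502 V=61.4797[EX]; j=3 S=102.9511 intr=22.8889 cont=30.0365 V=30.0365[hold]; j=4 S=164.6811 intr=0.0000 cont=6.9074 V=6.9074[hold]; j=5 S=263.4248 intr=0.0000 cont=0.0000 V=0.0000[hold]  S*(5)=64.3603
k=4: j=0 S=31.8126 intr=94.0274 cont=93.5979 V=94.0274[EX]; j=1 S=50.8875 intr=74.9525 cont=74.5229 V=74.9525[EX]; j=2 S=81.4000 intr=44.4400 cont=47.2072 V=47.2072[hold]; j=3 S=130.2079 intr=0.0000 cont=19.5897 V=19.5897[hold]; j=4 S=208.2813 intr=0.0000 cont=3.7946 V=3.7946[hold]  S*(4)=50.8875
k=3: j=0 S=40.2351 intr=85.6049 cont=85.1754 V=85.6049[EX]; j=1 S=64.3603 intr=61.4797 cont=62.2878 V=62.2878[hold]; j=2 S=102.9511 intr=22.8889 cont=34.6944 V=34.6944[hold]; j=3 S=164.6811 intr=0.0000 cont=12.4586 V=12.4586[hold]  S*(3)=40.2351
k=2: j=0 S=50.8875 intr=74.9525 cont=74.8844 V=74.9525[EX]; j=1 S=81.4000 intr=44.4400 cont=49.7343 V=49.7343[hold]; j=2 S=130.2079 intr=0.0000 cont=24.6312 V=24.6312[hold]  S*(2)=50.8875
k=1: j=0 S=64.3603 intr=61.4797 cont=63.4180 V=63.4180[hold]; j=1 S=102.9511 intr=22.8889 cont=38.3374 V=38.3374[hold]  S*(1)=-
k=0: j=0 S=81.4000 intr=44.4400 cont=51.9845 V=51.9845[hold]  S*(0)=-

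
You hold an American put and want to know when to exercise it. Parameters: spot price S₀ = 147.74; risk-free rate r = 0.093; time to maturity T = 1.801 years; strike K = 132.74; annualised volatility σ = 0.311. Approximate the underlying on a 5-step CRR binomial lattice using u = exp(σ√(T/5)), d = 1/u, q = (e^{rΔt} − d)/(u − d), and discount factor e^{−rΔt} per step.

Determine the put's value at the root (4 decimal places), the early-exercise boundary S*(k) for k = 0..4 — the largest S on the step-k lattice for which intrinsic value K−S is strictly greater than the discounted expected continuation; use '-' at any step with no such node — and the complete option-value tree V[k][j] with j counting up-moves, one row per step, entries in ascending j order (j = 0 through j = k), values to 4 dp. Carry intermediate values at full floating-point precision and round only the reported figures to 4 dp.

Δt=0.36020  u=1.20521  d=0.82973  q=0.54420  discount=0.96706
step 5 (expiry): payoffs max(K−S,0) = 74.6383 48.3458 10.1553 0.0000 0.0000 0.0000
step 4: (k=4,j=0): S=70.0246, (K−S)⁺=62.7154, hold=58.3424 ⇒ V=62.7154 exercise | (k=4,j=1): S=101.7125, (K−S)⁺=31.0275, hold=26.6545 ⇒ V=31.0275 exercise | (k=4,j=2): S=147.7400, (K−S)⁺=0.0000, hold=4.4763 ⇒ V=4.4763 continue | (k=4,j=3): S=214.5961, (K−S)⁺=0.0000, hold=0.0000 ⇒ V=0.0000 continue | (k=4,j=4): S=311.7063, (K−S)⁺=0.0000, hold=0.0000 ⇒ V=0.0000 continue  boundary S*=101.7125
step 3: (k=3,j=0): S=84.3942, (K−S)⁺=48.3458, hold=43.9729 ⇒ V=48.3458 exercise | (k=3,j=1): S=122.5847, (K−S)⁺=10.1553, hold=16.0322 ⇒ V=16.0322 continue | (k=3,j=2): S=178.0574, (K−S)⁺=0.0000, hold=1.9731 ⇒ V=1.9731 continue | (k=3,j=3): S=258.6328, (K−S)⁺=0.0000, hold=0.0000 ⇒ V=0.0000 continue  boundary S*=84.3942
step 2: (k=2,j=0): S=101.7125, (K−S)⁺=31.0275, hold=29.7474 ⇒ V=31.0275 exercise | (k=2,j=1): S=147.7400, (K−S)⁺=0.0000, hold=8.1051 ⇒ V=8.1051 continue | (k=2,j=2): S=214.5961, (K−S)⁺=0.0000, hold=0.8697 ⇒ V=0.8697 continue  boundary S*=101.7125
step 1: (k=1,j=0): S=122.5847, (K−S)⁺=10.1553, hold=17.9419 ⇒ V=17.9419 continue | (k=1,j=1): S=178.0574, (K−S)⁺=0.0000, hold=4.0303 ⇒ V=4.0303 continue  boundary S*=-
step 0: (k=0,j=0): S=147.7400, (K−S)⁺=0.0000, hold=10.0296 ⇒ V=10.0296 continue  boundary S*=-

price = 10.0296
boundary = - - 101.7125 84.3942 101.7125
tree:
10.0296
17.9419 4.0303
31.0275 8.1051 0.8697
48.3458 16.0322 1.9731 0.0000
62.7154 31.0275 4.4763 0.0000 0.0000
74.6383 48.3458 10.1553 0.0000 0.0000 0.0000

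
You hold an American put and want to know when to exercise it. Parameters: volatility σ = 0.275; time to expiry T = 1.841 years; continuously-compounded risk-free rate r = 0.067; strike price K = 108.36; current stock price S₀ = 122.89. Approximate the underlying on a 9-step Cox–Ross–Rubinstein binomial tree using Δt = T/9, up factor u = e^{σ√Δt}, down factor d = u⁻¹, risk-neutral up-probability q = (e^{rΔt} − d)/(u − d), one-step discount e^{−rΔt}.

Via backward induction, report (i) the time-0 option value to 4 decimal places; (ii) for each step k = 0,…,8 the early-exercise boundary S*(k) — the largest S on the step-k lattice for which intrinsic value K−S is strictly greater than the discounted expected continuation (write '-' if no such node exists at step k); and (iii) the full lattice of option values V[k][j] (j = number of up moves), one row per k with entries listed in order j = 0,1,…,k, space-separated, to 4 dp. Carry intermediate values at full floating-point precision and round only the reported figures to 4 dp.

Δt=0.20456, u=1.13244, d=0.88305, q=0.52428, disc=e^(-rΔt)=0.98639
k=9 terminal: V=max(K-S,0) → 68.2389 56.9078 42.3763 23.7409 0.0000 0.0000 0.0000 0.0000 0.0000 0.0000
k=8: j=0 S=45.4348 intr=62.9252 cont=61.4503 V=62.9252[EX]; j=1 S=58.2667 intr=50.0933 cont=48.6183 V=50.0933[EX]; j=2 S=74.7227 intr=33.6373 cont=32.1624 V=33.6373[EX]; j=3 S=95.8262 intr=12.5338 cont=11.1403 V=12.5338[EX]; j=4 S=122.8900 intr=0.0000 cont=0.0000 V=0.0000[hold]; j=5 S=157.5972 intr=0.0000 cont=0.0000 V=0.0000[hold]; j=6 S=202.1067 intr=0.0000 cont=0.0000 V=0.0000[hold]; j=7 S=259.1867 intr=0.0000 cont=0.0000 V=0.0000[hold]; j=8 S=332.3876 intr=0.0000 cont=0.0000 V=0.0000[hold]  S*(8)=95.8262
k=7: j=0 S=51.4522 intr=56.9078 cont=55.4328 V=56.9078[EX]; j=1 S=65.9837 intr=42.3763 cont=40.9014 V=42.3763[EX]; j=2 S=84.6191 intr=23.7409 cont=22.2659 V=23.7409[EX]; j=3 S=108.5177 intr=0.0000 cont=5.8814 V=5.8814[hold]; j=4 S=139.1658 intr=0.0000 cont=0.0000 V=0.0000[hold]; j=5 S=178.4698 intr=0.0000 cont=0.0000 V=0.0000[hold]; j=6 S=228.8741 intr=0.0000 cont=0.0000 V=0.0000[hold]; j=7 S=293.5139 intr=0.0000 cont=0.0000 V=0.0000[hold]  S*(7)=84.6191
k=6: j=0 S=58.2667 intr=50.0933 cont=48.6183 V=50.0933[EX]; j=1 S=74.7227 intr=33.6373 cont=32.1624 V=33.6373[EX]; j=2 S=95.8262 intr=12.5338 cont=14.1819 V=14.1819[hold]; j=3 S=122.8900 intr=0.0000 cont=2.7598 V=2.7598[hold]; j=4 S=157.5972 intr=0.0000 cont=0.0000 V=0.0000[hold]; j=5 S=202.1067 intr=0.0000 cont=0.0000 V=0.0000[hold]; j=6 S=259.1867 intr=0.0000 cont=0.0000 V=0.0000[hold]  S*(6)=74.7227
k=5: j=0 S=65.9837 intr=42.3763 cont=40.9014 V=42.3763[EX]; j=1 S=84.6191 intr=23.7409 cont=23.1182 V=23.7409[EX]; j=2 S=108.5177 intr=0.0000 cont=8.0820 V=8.0820[hold]; j=3 S=139.1658 intr=0.0000 cont=1.2950 V=1.2950[hold]; j=4 S=178.4698 intr=0.0000 cont=0.0000 V=0.0000[hold]; j=5 S=228.8741 intr=0.0000 cont=0.0000 V=0.0000[hold]  S*(5)=84.6191
k=4: j=0 S=74.7227 intr=33.6373 cont=32.1624 V=33.6373[EX]; j=1 S=95.8262 intr=12.5338 cont=15.3199 V=15.3199[hold]; j=2 S=122.8900 intr=0.0000 cont=4.4622 V=4.4622[hold]; j=3 S=157.5972 intr=0.0000 cont=0.6077 V=0.6077[hold]; j=4 S=202.1067 intr=0.0000 cont=0.0000 V=0.0000[hold]  S*(4)=74.7227
k=3: j=0 S=84.6191 intr=23.7409 cont=23.7067 V=23.7409[EX]; j=1 S=108.5177 intr=0.0000 cont=9.4964 V=9.4964[hold]; j=2 S=139.1658 intr=0.0000 cont=2.4081 V=2.4081[hold]; j=3 S=178.4698 intr=0.0000 cont=0.2852 V=0.2852[hold]  S*(3)=84.6191
k=2: j=0 S=95.8262 intr=12.5338 cont=16.0513 V=16.0513[hold]; j=1 S=122.8900 intr=0.0000 cont=5.7015 V=5.7015[hold]; j=2 S=157.5972 intr=0.0000 cont=1.2775 V=1.2775[hold]  S*(2)=-
k=1: j=0 S=108.5177 intr=0.0000 cont=10.4805 V=10.4805[hold]; j=1 S=139.1658 intr=0.0000 cont=3.3360 V=3.3360[hold]  S*(1)=-
k=0: j=0 S=122.8900 intr=0.0000 cont=6.6431 V=6.6431[hold]  S*(0)=-

price = 6.6431
boundary = - - - 84.6191 74.7227 84.6191 74.7227 84.6191 95.8262
tree:
6.6431
10.4805 3.3360
16.0513 5.7015 1.2775
23.7409 9.4964 2.4081 0.2852
33.6373 15.3199 4.4622 0.6077 0.0000
42.3763 23.7409 8.0820 1.2950 0.0000 0.0000
50.0933 33.6373 14.1819 2.7598 0.0000 0.0000 0.0000
56.9078 42.3763 23.7409 5.8814 0.0000 0.0000 0.0000 0.0000
62.9252 50.0933 33.6373 12.5338 0.0000 0.0000 0.0000 0.0000 0.0000
68.2389 56.9078 42.3763 23.7409 0.0000 0.0000 0.0000 0.0000 0.0000 0.0000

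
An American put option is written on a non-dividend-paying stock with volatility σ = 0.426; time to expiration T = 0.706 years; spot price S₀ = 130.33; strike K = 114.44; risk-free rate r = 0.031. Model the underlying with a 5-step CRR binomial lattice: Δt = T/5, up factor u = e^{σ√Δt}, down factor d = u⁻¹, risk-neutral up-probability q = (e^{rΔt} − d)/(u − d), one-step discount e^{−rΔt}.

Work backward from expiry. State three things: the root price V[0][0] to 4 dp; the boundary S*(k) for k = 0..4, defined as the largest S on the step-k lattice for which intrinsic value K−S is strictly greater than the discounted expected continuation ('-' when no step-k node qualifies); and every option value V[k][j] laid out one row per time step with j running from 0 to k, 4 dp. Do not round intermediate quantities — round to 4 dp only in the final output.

Δt=0.14120, u=1.17360, d=0.85208, q=0.47371, disc=e^(-rΔt)=0.99563
k=5 terminal: V=max(K-S,0) → 55.9013 33.8124 3.3886 0.0000 0.0000 0.0000
k=4: j=0 S=68.7011 intr=45.7389 cont=45.2391 V=45.7389[EX]; j=1 S=94.6246 intr=19.8154 cont=19.3156 V=19.8154[EX]; j=2 S=130.3300 intr=0.0000 cont=1.7756 V=1.7756[hold]; j=3 S=179.5084 intr=0.0000 cont=0.0000 V=0.0000[hold]; j=4 S=247.2438 intr=0.0000 cont=0.0000 V=0.0000[hold]  S*(4)=94.6246
k=3: j=0 S=80.6276 intr=33.8124 cont=33.3126 V=33.8124[EX]; j=1 S=111.0514 intr=3.3886 cont=11.2206 V=11.2206[hold]; j=2 S=152.9553 intr=0.0000 cont=0.9304 V=0.9304[hold]; j=3 S=210.6712 intr=0.0000 cont=0.0000 V=0.0000[hold]  S*(3)=80.6276
k=2: j=0 S=94.6246 intr=19.8154 cont=23.0095 V=23.0095[hold]; j=1 S=130.3300 intr=0.0000 cont=6.3183 V=6.3183[hold]; j=2 S=179.5084 intr=0.0000 cont=0.4875 V=0.4875[hold]  S*(2)=-
k=1: j=0 S=111.0514 intr=3.3886 cont=15.0367 V=15.0367[hold]; j=1 S=152.9553 intr=0.0000 cont=3.5407 V=3.5407[hold]  S*(1)=-
k=0: j=0 S=130.3300 intr=0.0000 cont=9.5490 V=9.5490[hold]  S*(0)=-

price = 9.5490
boundary = - - - 80.6276 94.6246
tree:
9.5490
15.0367 3.5407
23.0095 6.3183 0.4875
33.8124 11.2206 0.9304 0.0000
45.7389 19.8154 1.7756 0.0000 0.0000
55.9013 33.8124 3.3886 0.0000 0.0000 0.0000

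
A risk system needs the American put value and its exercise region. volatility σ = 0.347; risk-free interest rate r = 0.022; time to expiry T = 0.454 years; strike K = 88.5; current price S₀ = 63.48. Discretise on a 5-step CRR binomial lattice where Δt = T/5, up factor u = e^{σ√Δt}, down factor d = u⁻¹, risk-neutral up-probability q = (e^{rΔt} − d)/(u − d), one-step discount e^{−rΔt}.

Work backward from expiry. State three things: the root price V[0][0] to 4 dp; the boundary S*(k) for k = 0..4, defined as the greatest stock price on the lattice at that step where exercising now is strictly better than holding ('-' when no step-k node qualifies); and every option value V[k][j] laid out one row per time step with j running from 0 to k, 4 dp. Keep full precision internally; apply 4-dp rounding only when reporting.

Δt=0.09080, u=1.11022, d=0.90072, q=0.48343, disc=e^(-rΔt)=0.99800
k=5 terminal: V=max(K-S,0) → 50.8657 42.1120 31.3223 18.0230 1.6303 0.0000
k=4: j=0 S=41.7825 intr=46.7175 cont=46.5409 V=46.7175[EX]; j=1 S=51.5010 intr=36.9990 cont=36.8224 V=36.9990[EX]; j=2 S=63.4800 intr=25.0200 cont=24.8434 V=25.0200[EX]; j=3 S=78.2453 intr=10.2547 cont=10.0781 V=10.2547[EX]; j=4 S=96.4449 intr=0.0000 cont=0.8405 V=0.8405[hold]  S*(4)=78.2453
k=3: j=0 S=46.3880 intr=42.1120 cont=41.9354 V=42.1120[EX]; j=1 S=57.1777 intr=31.3223 cont=31.1457 V=31.3223[EX]; j=2 S=70.4770 intr=18.0230 cont=17.8464 V=18.0230[EX]; j=3 S=86.8697 intr=1.6303 cont=5.6922 V=5.6922[hold]  S*(3)=70.4770
k=2: j=0 S=51.5010 intr=36.9990 cont=36.8224 V=36.9990[EX]; j=1 S=63.4800 intr=25.0200 cont=24.8434 V=25.0200[EX]; j=2 S=78.2453 intr=10.2547 cont=12.0379 V=12.0379[hold]  S*(2)=63.4800
k=1: j=0 S=57.1777 intr=31.3223 cont=31.1457 V=31.3223[EX]; j=1 S=70.4770 intr=18.0230 cont=18.7067 V=18.7067[hold]  S*(1)=57.1777
k=0: j=0 S=63.4800 intr=25.0200 cont=25.1732 V=25.1732[hold]  S*(0)=-

price = 25.1732
boundary = - 57.1777 63.4800 70.4770 78.2453
tree:
25.1732
31.3223 18.7067
36.9990 25.0200 12.0379
42.1120 31.3223 18.0230 5.6922
46.7175 36.9990 25.0200 10.2547 0.8405
50.8657 42.1120 31.3223 18.0230 1.6303 0.0000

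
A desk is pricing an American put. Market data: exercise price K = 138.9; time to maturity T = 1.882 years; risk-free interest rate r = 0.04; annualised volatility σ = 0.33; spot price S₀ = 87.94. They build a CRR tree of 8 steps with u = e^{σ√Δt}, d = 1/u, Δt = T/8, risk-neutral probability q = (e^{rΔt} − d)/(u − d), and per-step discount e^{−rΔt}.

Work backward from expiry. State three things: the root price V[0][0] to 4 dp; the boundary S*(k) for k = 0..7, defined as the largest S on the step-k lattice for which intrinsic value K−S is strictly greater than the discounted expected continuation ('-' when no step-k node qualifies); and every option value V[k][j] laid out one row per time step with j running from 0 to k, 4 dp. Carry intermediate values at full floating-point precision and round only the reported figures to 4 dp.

price = 51.2464
boundary = - 74.9331 87.9400 74.9331 87.9400 74.9331 87.9400 103.2046
tree:
51.2464
63.9669 38.9690
75.0499 50.9600 27.2152
84.4937 63.9669 37.9415 16.5535
92.5408 75.0499 50.9600 25.0962 7.9632
99.3976 84.4937 63.9669 36.6405 13.5404 2.3001
105.2402 92.5408 75.0499 50.9600 22.4131 4.5479 0.0000
110.2187 99.3976 84.4937 63.9669 35.6954 8.9927 0.0000 0.0000
114.4608 105.2402 92.5408 75.0499 50.9600 17.7812 0.0000 0.0000 0.0000

Δt=0.23525, u=1.17358, d=0.85209, q=0.48948, disc=e^(-rΔt)=0.99063
k=8 terminal: V=max(K-S,0) → 114.4608 105.2402 92.5408 75.0499 50.9600 17.7812 0.0000 0.0000 0.0000
k=7: j=0 S=28.6813 intr=110.2187 cont=108.9178 V=110.2187[EX]; j=1 S=39.5024 intr=99.3976 cont=98.0966 V=99.3976[EX]; j=2 S=54.4063 intr=84.4937 cont=83.1928 V=84.4937[EX]; j=3 S=74.9331 intr=63.9669 cont=62.6659 V=63.9669[EX]; j=4 S=103.2046 intr=35.6954 cont=34.3945 V=35.6954[EX]; j=5 S=142.1425 intr=0.0000 cont=8.9927 V=8.9927[hold]; j=6 S=195.7713 intr=0.0000 cont=0.0000 V=0.0000[hold]; j=7 S=269.6337 intr=0.0000 cont=0.0000 V=0.0000[hold]  S*(7)=103.2046
k=6: j=0 S=33.6598 intr=105.2402 cont=103.9393 V=105.2402[EX]; j=1 S=46.3592 intr=92.5408 cont=91.2398 V=92.5408[EX]; j=2 S=63.8501 intr=75.0499 cont=73.7490 V=75.0499[EX]; j=3 S=87.9400 intr=50.9600 cont=49.6591 V=50.9600[EX]; j=4 S=121.1188 intr=17.7812 cont=22.4131 V=22.4131[hold]; j=5 S=166.8156 intr=0.0000 cont=4.5479 V=4.5479[hold]; j=6 S=229.7532 intr=0.0000 cont=0.0000 V=0.0000[hold]  S*(6)=87.9400
k=5: j=0 S=39.5024 intr=99.3976 cont=98.0966 V=99.3976[EX]; j=1 S=54.4063 intr=84.4937 cont=83.1928 V=84.4937[EX]; j=2 S=74.9331 intr=63.9669 cont=62.6659 V=63.9669[EX]; j=3 S=103.2046 intr=35.6954 cont=36.6405 V=36.6405[hold]; j=4 S=142.1425 intr=0.0000 cont=13.5404 V=13.5404[hold]; j=5 S=195.7713 intr=0.0000 cont=2.3001 V=2.3001[hold]  S*(5)=74.9331
k=4: j=0 S=46.3592 intr=92.5408 cont=91.2398 V=92.5408[EX]; j=1 S=63.8501 intr=75.0499 cont=73.7490 V=75.0499[EX]; j=2 S=87.9400 intr=50.9600 cont=50.1173 V=50.9600[EX]; j=3 S=121.1188 intr=17.7812 cont=25.0962 V=25.0962[hold]; j=4 S=166.8156 intr=0.0000 cont=7.9632 V=7.9632[hold]  S*(4)=87.9400
k=3: j=0 S=54.4063 intr=84.4937 cont=83.1928 V=84.4937[EX]; j=1 S=74.9331 intr=63.9669 cont=62.6659 V=63.9669[EX]; j=2 S=103.2046 intr=35.6954 cont=37.9415 V=37.9415[hold]; j=3 S=142.1425 intr=0.0000 cont=16.5535 V=16.5535[hold]  S*(3)=74.9331
k=2: j=0 S=63.8501 intr=75.0499 cont=73.7490 V=75.0499[EX]; j=1 S=87.9400 intr=50.9600 cont=50.7482 V=50.9600[EX]; j=2 S=121.1188 intr=17.7812 cont=27.2152 V=27.2152[hold]  S*(2)=87.9400
k=1: j=0 S=74.9331 intr=63.9669 cont=62.6659 V=63.9669[EX]; j=1 S=103.2046 intr=35.6954 cont=38.9690 V=38.9690[hold]  S*(1)=74.9331
k=0: j=0 S=87.9400 intr=50.9600 cont=51.2464 V=51.2464[hold]  S*(0)=-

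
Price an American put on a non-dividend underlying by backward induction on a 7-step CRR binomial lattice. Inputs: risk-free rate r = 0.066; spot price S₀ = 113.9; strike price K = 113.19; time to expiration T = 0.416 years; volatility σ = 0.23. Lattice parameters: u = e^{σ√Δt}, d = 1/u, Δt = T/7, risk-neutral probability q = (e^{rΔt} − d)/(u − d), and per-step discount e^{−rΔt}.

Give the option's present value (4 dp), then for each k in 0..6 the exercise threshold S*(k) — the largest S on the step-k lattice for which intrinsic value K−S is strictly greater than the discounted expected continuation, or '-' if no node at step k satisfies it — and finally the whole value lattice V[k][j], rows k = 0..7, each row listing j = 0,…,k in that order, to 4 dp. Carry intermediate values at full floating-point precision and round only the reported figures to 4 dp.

params: Δt=0.05943 u=1.05767 d=0.94547 q=0.52101 e^(-rΔt)=0.99609
t_7 payoffs: 36.2647 27.1361 16.9242 5.5006 0.0000 0.0000 0.0000 0.0000
t_6: node(6,0) S=81.3617 payoff=31.8283 vs cont=31.3852 → 31.8283 [stop]  node(6,1) S=91.0167 payoff=22.1733 vs cont=21.7302 → 22.1733 [stop]  node(6,2) S=101.8175 payoff=11.3725 vs cont=10.9294 → 11.3725 [stop]  node(6,3) S=113.9000 payoff=0.0000 vs cont=2.6244 → 2.6244 [wait]  node(6,4) S=127.4163 payoff=0.0000 vs cont=0.0000 → 0.0000 [wait]  node(6,5) S=142.5365 payoff=0.0000 vs cont=0.0000 → 0.0000 [wait]  node(6,6) S=159.4510 payoff=0.0000 vs cont=0.0000 → 0.0000 [wait]  ⇒ S*(6)=101.8175
t_5: node(5,0) S=86.0539 payoff=27.1361 vs cont=26.6930 → 27.1361 [stop]  node(5,1) S=96.2658 payoff=16.9242 vs cont=16.4811 → 16.9242 [stop]  node(5,2) S=107.6894 payoff=5.5006 vs cont=6.7879 → 6.7879 [wait]  node(5,3) S=120.4687 payoff=0.0000 vs cont=1.2521 → 1.2521 [wait]  node(5,4) S=134.7645 payoff=0.0000 vs cont=0.0000 → 0.0000 [wait]  node(5,5) S=150.7567 payoff=0.0000 vs cont=0.0000 → 0.0000 [wait]  ⇒ S*(5)=96.2658
t_4: node(4,0) S=91.0167 payoff=22.1733 vs cont=21.7302 → 22.1733 [stop]  node(4,1) S=101.8175 payoff=11.3725 vs cont=11.5975 → 11.5975 [wait]  node(4,2) S=113.9000 payoff=0.0000 vs cont=3.8884 → 3.8884 [wait]  node(4,3) S=127.4163 payoff=0.0000 vs cont=0.5974 → 0.5974 [wait]  node(4,4) S=142.5365 payoff=0.0000 vs cont=0.0000 → 0.0000 [wait]  ⇒ S*(4)=91.0167
t_3: node(3,0) S=96.2658 payoff=16.9242 vs cont=16.5979 → 16.9242 [stop]  node(3,1) S=107.6894 payoff=5.5006 vs cont=7.5513 → 7.5513 [wait]  node(3,2) S=120.4687 payoff=0.0000 vs cont=2.1652 → 2.1652 [wait]  node(3,3) S=134.7645 payoff=0.0000 vs cont=0.2850 → 0.2850 [wait]  ⇒ S*(3)=96.2658
t_2: node(2,0) S=101.8175 payoff=11.3725 vs cont=11.9937 → 11.9937 [wait]  node(2,1) S=113.9000 payoff=0.0000 vs cont=4.7265 → 4.7265 [wait]  node(2,2) S=127.4163 payoff=0.0000 vs cont=1.1810 → 1.1810 [wait]  ⇒ S*(2)=-
t_1: node(1,0) S=107.6894 payoff=5.5006 vs cont=8.1752 → 8.1752 [wait]  node(1,1) S=120.4687 payoff=0.0000 vs cont=2.8680 → 2.8680 [wait]  ⇒ S*(1)=-
t_0: node(0,0) S=113.9000 payoff=0.0000 vs cont=5.3889 → 5.3889 [wait]  ⇒ S*(0)=-

price = 5.3889
boundary = - - - 96.2658 91.0167 96.2658 101.8175
tree:
5.3889
8.1752 2.8680
11.9937 4.7265 1.1810
16.9242 7.5513 2.1652 0.2850
22.1733 11.5975 3.8884 0.5974 0.0000
27.1361 16.9242 6.7879 1.2521 0.0000 0.0000
31.8283 22.1733 11.3725 2.6244 0.0000 0.0000 0.0000
36.2647 27.1361 16.9242 5.5006 0.0000 0.0000 0.0000 0.0000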